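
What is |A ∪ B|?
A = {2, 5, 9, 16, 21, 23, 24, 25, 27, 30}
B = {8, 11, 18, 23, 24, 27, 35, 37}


Set A = {2, 5, 9, 16, 21, 23, 24, 25, 27, 30}, |A| = 10
Set B = {8, 11, 18, 23, 24, 27, 35, 37}, |B| = 8
A ∩ B = {23, 24, 27}, |A ∩ B| = 3
|A ∪ B| = |A| + |B| - |A ∩ B| = 10 + 8 - 3 = 15

15


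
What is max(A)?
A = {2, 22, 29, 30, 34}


Set A = {2, 22, 29, 30, 34}
Elements in ascending order: 2, 22, 29, 30, 34
The largest element is 34.

34


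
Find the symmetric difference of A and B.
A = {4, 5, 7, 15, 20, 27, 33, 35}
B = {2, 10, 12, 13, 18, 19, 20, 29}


Set A = {4, 5, 7, 15, 20, 27, 33, 35}
Set B = {2, 10, 12, 13, 18, 19, 20, 29}
A △ B = (A \ B) ∪ (B \ A)
Elements in A but not B: {4, 5, 7, 15, 27, 33, 35}
Elements in B but not A: {2, 10, 12, 13, 18, 19, 29}
A △ B = {2, 4, 5, 7, 10, 12, 13, 15, 18, 19, 27, 29, 33, 35}

{2, 4, 5, 7, 10, 12, 13, 15, 18, 19, 27, 29, 33, 35}


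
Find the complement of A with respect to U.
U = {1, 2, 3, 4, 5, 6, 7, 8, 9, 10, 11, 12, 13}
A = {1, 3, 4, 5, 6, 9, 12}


Universal set U = {1, 2, 3, 4, 5, 6, 7, 8, 9, 10, 11, 12, 13}
Set A = {1, 3, 4, 5, 6, 9, 12}
A' = U \ A = elements in U but not in A
Checking each element of U:
1 (in A, exclude), 2 (not in A, include), 3 (in A, exclude), 4 (in A, exclude), 5 (in A, exclude), 6 (in A, exclude), 7 (not in A, include), 8 (not in A, include), 9 (in A, exclude), 10 (not in A, include), 11 (not in A, include), 12 (in A, exclude), 13 (not in A, include)
A' = {2, 7, 8, 10, 11, 13}

{2, 7, 8, 10, 11, 13}


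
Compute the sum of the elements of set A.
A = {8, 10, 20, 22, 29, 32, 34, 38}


Set A = {8, 10, 20, 22, 29, 32, 34, 38}
Sum = 8 + 10 + 20 + 22 + 29 + 32 + 34 + 38 = 193

193


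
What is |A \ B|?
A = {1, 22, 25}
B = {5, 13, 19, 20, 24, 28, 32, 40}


Set A = {1, 22, 25}
Set B = {5, 13, 19, 20, 24, 28, 32, 40}
A \ B = {1, 22, 25}
|A \ B| = 3

3


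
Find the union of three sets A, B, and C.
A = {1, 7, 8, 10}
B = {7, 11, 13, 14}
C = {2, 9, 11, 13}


Set A = {1, 7, 8, 10}
Set B = {7, 11, 13, 14}
Set C = {2, 9, 11, 13}
First, A ∪ B = {1, 7, 8, 10, 11, 13, 14}
Then, (A ∪ B) ∪ C = {1, 2, 7, 8, 9, 10, 11, 13, 14}

{1, 2, 7, 8, 9, 10, 11, 13, 14}


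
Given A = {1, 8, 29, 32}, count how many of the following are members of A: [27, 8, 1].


Set A = {1, 8, 29, 32}
Candidates: [27, 8, 1]
Check each candidate:
27 ∉ A, 8 ∈ A, 1 ∈ A
Count of candidates in A: 2

2


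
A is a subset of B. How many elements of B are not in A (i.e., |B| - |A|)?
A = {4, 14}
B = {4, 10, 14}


Set A = {4, 14}, |A| = 2
Set B = {4, 10, 14}, |B| = 3
Since A ⊆ B: B \ A = {10}
|B| - |A| = 3 - 2 = 1

1


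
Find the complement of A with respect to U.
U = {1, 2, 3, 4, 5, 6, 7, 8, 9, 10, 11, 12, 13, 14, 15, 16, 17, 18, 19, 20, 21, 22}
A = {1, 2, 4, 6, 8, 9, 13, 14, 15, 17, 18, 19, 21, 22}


Universal set U = {1, 2, 3, 4, 5, 6, 7, 8, 9, 10, 11, 12, 13, 14, 15, 16, 17, 18, 19, 20, 21, 22}
Set A = {1, 2, 4, 6, 8, 9, 13, 14, 15, 17, 18, 19, 21, 22}
A' = U \ A = elements in U but not in A
Checking each element of U:
1 (in A, exclude), 2 (in A, exclude), 3 (not in A, include), 4 (in A, exclude), 5 (not in A, include), 6 (in A, exclude), 7 (not in A, include), 8 (in A, exclude), 9 (in A, exclude), 10 (not in A, include), 11 (not in A, include), 12 (not in A, include), 13 (in A, exclude), 14 (in A, exclude), 15 (in A, exclude), 16 (not in A, include), 17 (in A, exclude), 18 (in A, exclude), 19 (in A, exclude), 20 (not in A, include), 21 (in A, exclude), 22 (in A, exclude)
A' = {3, 5, 7, 10, 11, 12, 16, 20}

{3, 5, 7, 10, 11, 12, 16, 20}


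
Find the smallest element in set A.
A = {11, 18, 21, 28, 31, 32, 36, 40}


Set A = {11, 18, 21, 28, 31, 32, 36, 40}
Elements in ascending order: 11, 18, 21, 28, 31, 32, 36, 40
The smallest element is 11.

11


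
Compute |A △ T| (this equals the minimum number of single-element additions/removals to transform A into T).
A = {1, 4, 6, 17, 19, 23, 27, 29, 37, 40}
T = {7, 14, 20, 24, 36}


Set A = {1, 4, 6, 17, 19, 23, 27, 29, 37, 40}
Set T = {7, 14, 20, 24, 36}
Elements to remove from A (in A, not in T): {1, 4, 6, 17, 19, 23, 27, 29, 37, 40} → 10 removals
Elements to add to A (in T, not in A): {7, 14, 20, 24, 36} → 5 additions
Total edits = 10 + 5 = 15

15


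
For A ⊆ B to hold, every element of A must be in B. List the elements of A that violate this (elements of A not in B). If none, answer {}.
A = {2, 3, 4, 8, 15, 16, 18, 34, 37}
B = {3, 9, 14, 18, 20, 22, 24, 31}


Set A = {2, 3, 4, 8, 15, 16, 18, 34, 37}
Set B = {3, 9, 14, 18, 20, 22, 24, 31}
Check each element of A against B:
2 ∉ B (include), 3 ∈ B, 4 ∉ B (include), 8 ∉ B (include), 15 ∉ B (include), 16 ∉ B (include), 18 ∈ B, 34 ∉ B (include), 37 ∉ B (include)
Elements of A not in B: {2, 4, 8, 15, 16, 34, 37}

{2, 4, 8, 15, 16, 34, 37}


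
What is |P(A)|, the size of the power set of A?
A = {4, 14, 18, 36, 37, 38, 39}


Set A = {4, 14, 18, 36, 37, 38, 39}
|A| = 7
The power set P(A) contains all subsets of A.
|P(A)| = 2^|A| = 2^7 = 128

128


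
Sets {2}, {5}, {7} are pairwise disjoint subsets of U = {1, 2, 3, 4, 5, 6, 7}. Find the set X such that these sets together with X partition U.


U = {1, 2, 3, 4, 5, 6, 7}
Shown blocks: {2}, {5}, {7}
A partition's blocks are pairwise disjoint and cover U, so the missing block = U \ (union of shown blocks).
Union of shown blocks: {2, 5, 7}
Missing block = U \ (union) = {1, 3, 4, 6}

{1, 3, 4, 6}


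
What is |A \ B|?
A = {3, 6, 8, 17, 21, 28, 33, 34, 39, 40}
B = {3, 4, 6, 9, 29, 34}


Set A = {3, 6, 8, 17, 21, 28, 33, 34, 39, 40}
Set B = {3, 4, 6, 9, 29, 34}
A \ B = {8, 17, 21, 28, 33, 39, 40}
|A \ B| = 7

7


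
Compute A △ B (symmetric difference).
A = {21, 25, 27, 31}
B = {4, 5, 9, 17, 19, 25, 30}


Set A = {21, 25, 27, 31}
Set B = {4, 5, 9, 17, 19, 25, 30}
A △ B = (A \ B) ∪ (B \ A)
Elements in A but not B: {21, 27, 31}
Elements in B but not A: {4, 5, 9, 17, 19, 30}
A △ B = {4, 5, 9, 17, 19, 21, 27, 30, 31}

{4, 5, 9, 17, 19, 21, 27, 30, 31}


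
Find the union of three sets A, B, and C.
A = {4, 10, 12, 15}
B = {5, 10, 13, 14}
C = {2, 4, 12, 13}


Set A = {4, 10, 12, 15}
Set B = {5, 10, 13, 14}
Set C = {2, 4, 12, 13}
First, A ∪ B = {4, 5, 10, 12, 13, 14, 15}
Then, (A ∪ B) ∪ C = {2, 4, 5, 10, 12, 13, 14, 15}

{2, 4, 5, 10, 12, 13, 14, 15}


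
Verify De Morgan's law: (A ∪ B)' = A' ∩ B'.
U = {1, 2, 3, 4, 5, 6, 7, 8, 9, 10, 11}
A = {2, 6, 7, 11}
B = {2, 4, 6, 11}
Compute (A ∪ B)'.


U = {1, 2, 3, 4, 5, 6, 7, 8, 9, 10, 11}
A = {2, 6, 7, 11}, B = {2, 4, 6, 11}
A ∪ B = {2, 4, 6, 7, 11}
(A ∪ B)' = U \ (A ∪ B) = {1, 3, 5, 8, 9, 10}
Verification via A' ∩ B': A' = {1, 3, 4, 5, 8, 9, 10}, B' = {1, 3, 5, 7, 8, 9, 10}
A' ∩ B' = {1, 3, 5, 8, 9, 10} ✓

{1, 3, 5, 8, 9, 10}


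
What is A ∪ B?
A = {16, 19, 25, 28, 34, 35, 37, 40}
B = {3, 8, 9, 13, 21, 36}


Set A = {16, 19, 25, 28, 34, 35, 37, 40}
Set B = {3, 8, 9, 13, 21, 36}
A ∪ B includes all elements in either set.
Elements from A: {16, 19, 25, 28, 34, 35, 37, 40}
Elements from B not already included: {3, 8, 9, 13, 21, 36}
A ∪ B = {3, 8, 9, 13, 16, 19, 21, 25, 28, 34, 35, 36, 37, 40}

{3, 8, 9, 13, 16, 19, 21, 25, 28, 34, 35, 36, 37, 40}


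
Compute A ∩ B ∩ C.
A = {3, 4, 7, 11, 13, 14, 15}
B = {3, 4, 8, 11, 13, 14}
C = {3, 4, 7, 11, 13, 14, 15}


Set A = {3, 4, 7, 11, 13, 14, 15}
Set B = {3, 4, 8, 11, 13, 14}
Set C = {3, 4, 7, 11, 13, 14, 15}
First, A ∩ B = {3, 4, 11, 13, 14}
Then, (A ∩ B) ∩ C = {3, 4, 11, 13, 14}

{3, 4, 11, 13, 14}


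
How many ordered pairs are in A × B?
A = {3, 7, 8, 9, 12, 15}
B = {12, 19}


Set A = {3, 7, 8, 9, 12, 15} has 6 elements.
Set B = {12, 19} has 2 elements.
|A × B| = |A| × |B| = 6 × 2 = 12

12


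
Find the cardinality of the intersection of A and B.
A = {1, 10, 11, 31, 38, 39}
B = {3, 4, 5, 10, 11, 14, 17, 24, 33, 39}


Set A = {1, 10, 11, 31, 38, 39}
Set B = {3, 4, 5, 10, 11, 14, 17, 24, 33, 39}
A ∩ B = {10, 11, 39}
|A ∩ B| = 3

3


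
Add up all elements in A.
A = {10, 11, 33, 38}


Set A = {10, 11, 33, 38}
Sum = 10 + 11 + 33 + 38 = 92

92


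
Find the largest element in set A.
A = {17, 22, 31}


Set A = {17, 22, 31}
Elements in ascending order: 17, 22, 31
The largest element is 31.

31


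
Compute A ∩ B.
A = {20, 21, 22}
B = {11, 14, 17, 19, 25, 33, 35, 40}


Set A = {20, 21, 22}
Set B = {11, 14, 17, 19, 25, 33, 35, 40}
A ∩ B includes only elements in both sets.
Check each element of A against B:
20 ✗, 21 ✗, 22 ✗
A ∩ B = {}

{}


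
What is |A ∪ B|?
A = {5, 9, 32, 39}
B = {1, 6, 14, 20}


Set A = {5, 9, 32, 39}, |A| = 4
Set B = {1, 6, 14, 20}, |B| = 4
A ∩ B = {}, |A ∩ B| = 0
|A ∪ B| = |A| + |B| - |A ∩ B| = 4 + 4 - 0 = 8

8


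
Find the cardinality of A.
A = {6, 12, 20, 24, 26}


Set A = {6, 12, 20, 24, 26}
Listing elements: 6, 12, 20, 24, 26
Counting: 5 elements
|A| = 5

5


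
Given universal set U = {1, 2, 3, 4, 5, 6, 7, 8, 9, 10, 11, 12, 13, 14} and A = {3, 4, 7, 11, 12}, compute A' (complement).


Universal set U = {1, 2, 3, 4, 5, 6, 7, 8, 9, 10, 11, 12, 13, 14}
Set A = {3, 4, 7, 11, 12}
A' = U \ A = elements in U but not in A
Checking each element of U:
1 (not in A, include), 2 (not in A, include), 3 (in A, exclude), 4 (in A, exclude), 5 (not in A, include), 6 (not in A, include), 7 (in A, exclude), 8 (not in A, include), 9 (not in A, include), 10 (not in A, include), 11 (in A, exclude), 12 (in A, exclude), 13 (not in A, include), 14 (not in A, include)
A' = {1, 2, 5, 6, 8, 9, 10, 13, 14}

{1, 2, 5, 6, 8, 9, 10, 13, 14}


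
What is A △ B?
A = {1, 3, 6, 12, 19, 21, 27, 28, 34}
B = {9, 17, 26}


Set A = {1, 3, 6, 12, 19, 21, 27, 28, 34}
Set B = {9, 17, 26}
A △ B = (A \ B) ∪ (B \ A)
Elements in A but not B: {1, 3, 6, 12, 19, 21, 27, 28, 34}
Elements in B but not A: {9, 17, 26}
A △ B = {1, 3, 6, 9, 12, 17, 19, 21, 26, 27, 28, 34}

{1, 3, 6, 9, 12, 17, 19, 21, 26, 27, 28, 34}


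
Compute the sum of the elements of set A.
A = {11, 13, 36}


Set A = {11, 13, 36}
Sum = 11 + 13 + 36 = 60

60


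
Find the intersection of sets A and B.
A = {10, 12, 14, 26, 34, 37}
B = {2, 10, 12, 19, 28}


Set A = {10, 12, 14, 26, 34, 37}
Set B = {2, 10, 12, 19, 28}
A ∩ B includes only elements in both sets.
Check each element of A against B:
10 ✓, 12 ✓, 14 ✗, 26 ✗, 34 ✗, 37 ✗
A ∩ B = {10, 12}

{10, 12}


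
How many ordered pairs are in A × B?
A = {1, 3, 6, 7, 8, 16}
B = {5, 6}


Set A = {1, 3, 6, 7, 8, 16} has 6 elements.
Set B = {5, 6} has 2 elements.
|A × B| = |A| × |B| = 6 × 2 = 12

12


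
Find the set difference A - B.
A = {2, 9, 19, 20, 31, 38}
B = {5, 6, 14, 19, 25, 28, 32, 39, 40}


Set A = {2, 9, 19, 20, 31, 38}
Set B = {5, 6, 14, 19, 25, 28, 32, 39, 40}
A \ B includes elements in A that are not in B.
Check each element of A:
2 (not in B, keep), 9 (not in B, keep), 19 (in B, remove), 20 (not in B, keep), 31 (not in B, keep), 38 (not in B, keep)
A \ B = {2, 9, 20, 31, 38}

{2, 9, 20, 31, 38}


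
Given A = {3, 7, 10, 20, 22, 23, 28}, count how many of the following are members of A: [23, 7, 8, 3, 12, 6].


Set A = {3, 7, 10, 20, 22, 23, 28}
Candidates: [23, 7, 8, 3, 12, 6]
Check each candidate:
23 ∈ A, 7 ∈ A, 8 ∉ A, 3 ∈ A, 12 ∉ A, 6 ∉ A
Count of candidates in A: 3

3


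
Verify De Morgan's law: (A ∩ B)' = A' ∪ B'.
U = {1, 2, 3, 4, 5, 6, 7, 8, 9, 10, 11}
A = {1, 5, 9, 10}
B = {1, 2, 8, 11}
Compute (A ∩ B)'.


U = {1, 2, 3, 4, 5, 6, 7, 8, 9, 10, 11}
A = {1, 5, 9, 10}, B = {1, 2, 8, 11}
A ∩ B = {1}
(A ∩ B)' = U \ (A ∩ B) = {2, 3, 4, 5, 6, 7, 8, 9, 10, 11}
Verification via A' ∪ B': A' = {2, 3, 4, 6, 7, 8, 11}, B' = {3, 4, 5, 6, 7, 9, 10}
A' ∪ B' = {2, 3, 4, 5, 6, 7, 8, 9, 10, 11} ✓

{2, 3, 4, 5, 6, 7, 8, 9, 10, 11}


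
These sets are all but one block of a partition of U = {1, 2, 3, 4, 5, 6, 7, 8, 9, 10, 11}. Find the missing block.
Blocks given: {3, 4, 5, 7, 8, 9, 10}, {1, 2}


U = {1, 2, 3, 4, 5, 6, 7, 8, 9, 10, 11}
Shown blocks: {3, 4, 5, 7, 8, 9, 10}, {1, 2}
A partition's blocks are pairwise disjoint and cover U, so the missing block = U \ (union of shown blocks).
Union of shown blocks: {1, 2, 3, 4, 5, 7, 8, 9, 10}
Missing block = U \ (union) = {6, 11}

{6, 11}


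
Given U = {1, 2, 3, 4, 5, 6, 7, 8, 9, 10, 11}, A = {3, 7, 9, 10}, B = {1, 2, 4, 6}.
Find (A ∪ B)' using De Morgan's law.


U = {1, 2, 3, 4, 5, 6, 7, 8, 9, 10, 11}
A = {3, 7, 9, 10}, B = {1, 2, 4, 6}
A ∪ B = {1, 2, 3, 4, 6, 7, 9, 10}
(A ∪ B)' = U \ (A ∪ B) = {5, 8, 11}
Verification via A' ∩ B': A' = {1, 2, 4, 5, 6, 8, 11}, B' = {3, 5, 7, 8, 9, 10, 11}
A' ∩ B' = {5, 8, 11} ✓

{5, 8, 11}


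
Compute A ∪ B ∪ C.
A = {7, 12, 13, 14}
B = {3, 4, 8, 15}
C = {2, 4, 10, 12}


Set A = {7, 12, 13, 14}
Set B = {3, 4, 8, 15}
Set C = {2, 4, 10, 12}
First, A ∪ B = {3, 4, 7, 8, 12, 13, 14, 15}
Then, (A ∪ B) ∪ C = {2, 3, 4, 7, 8, 10, 12, 13, 14, 15}

{2, 3, 4, 7, 8, 10, 12, 13, 14, 15}


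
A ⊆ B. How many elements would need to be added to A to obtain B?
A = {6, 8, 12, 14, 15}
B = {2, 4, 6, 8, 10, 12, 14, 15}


Set A = {6, 8, 12, 14, 15}, |A| = 5
Set B = {2, 4, 6, 8, 10, 12, 14, 15}, |B| = 8
Since A ⊆ B: B \ A = {2, 4, 10}
|B| - |A| = 8 - 5 = 3

3


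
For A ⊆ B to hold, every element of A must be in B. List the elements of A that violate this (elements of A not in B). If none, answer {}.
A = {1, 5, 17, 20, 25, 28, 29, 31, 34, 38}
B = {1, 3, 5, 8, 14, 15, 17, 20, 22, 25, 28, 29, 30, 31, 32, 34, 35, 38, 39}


Set A = {1, 5, 17, 20, 25, 28, 29, 31, 34, 38}
Set B = {1, 3, 5, 8, 14, 15, 17, 20, 22, 25, 28, 29, 30, 31, 32, 34, 35, 38, 39}
Check each element of A against B:
1 ∈ B, 5 ∈ B, 17 ∈ B, 20 ∈ B, 25 ∈ B, 28 ∈ B, 29 ∈ B, 31 ∈ B, 34 ∈ B, 38 ∈ B
Elements of A not in B: {}

{}


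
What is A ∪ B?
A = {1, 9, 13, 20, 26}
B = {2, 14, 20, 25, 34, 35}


Set A = {1, 9, 13, 20, 26}
Set B = {2, 14, 20, 25, 34, 35}
A ∪ B includes all elements in either set.
Elements from A: {1, 9, 13, 20, 26}
Elements from B not already included: {2, 14, 25, 34, 35}
A ∪ B = {1, 2, 9, 13, 14, 20, 25, 26, 34, 35}

{1, 2, 9, 13, 14, 20, 25, 26, 34, 35}


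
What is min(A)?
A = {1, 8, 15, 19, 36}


Set A = {1, 8, 15, 19, 36}
Elements in ascending order: 1, 8, 15, 19, 36
The smallest element is 1.

1


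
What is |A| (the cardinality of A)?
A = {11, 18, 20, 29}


Set A = {11, 18, 20, 29}
Listing elements: 11, 18, 20, 29
Counting: 4 elements
|A| = 4

4


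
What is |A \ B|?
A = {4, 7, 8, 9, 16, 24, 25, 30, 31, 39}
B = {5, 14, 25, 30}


Set A = {4, 7, 8, 9, 16, 24, 25, 30, 31, 39}
Set B = {5, 14, 25, 30}
A \ B = {4, 7, 8, 9, 16, 24, 31, 39}
|A \ B| = 8

8


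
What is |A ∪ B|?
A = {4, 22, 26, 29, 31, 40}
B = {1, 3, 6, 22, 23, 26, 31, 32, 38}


Set A = {4, 22, 26, 29, 31, 40}, |A| = 6
Set B = {1, 3, 6, 22, 23, 26, 31, 32, 38}, |B| = 9
A ∩ B = {22, 26, 31}, |A ∩ B| = 3
|A ∪ B| = |A| + |B| - |A ∩ B| = 6 + 9 - 3 = 12

12


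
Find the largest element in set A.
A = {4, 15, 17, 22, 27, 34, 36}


Set A = {4, 15, 17, 22, 27, 34, 36}
Elements in ascending order: 4, 15, 17, 22, 27, 34, 36
The largest element is 36.

36


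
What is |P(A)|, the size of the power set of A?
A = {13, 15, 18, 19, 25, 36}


Set A = {13, 15, 18, 19, 25, 36}
|A| = 6
The power set P(A) contains all subsets of A.
|P(A)| = 2^|A| = 2^6 = 64

64


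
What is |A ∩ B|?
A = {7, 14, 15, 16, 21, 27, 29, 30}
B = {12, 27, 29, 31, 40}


Set A = {7, 14, 15, 16, 21, 27, 29, 30}
Set B = {12, 27, 29, 31, 40}
A ∩ B = {27, 29}
|A ∩ B| = 2

2


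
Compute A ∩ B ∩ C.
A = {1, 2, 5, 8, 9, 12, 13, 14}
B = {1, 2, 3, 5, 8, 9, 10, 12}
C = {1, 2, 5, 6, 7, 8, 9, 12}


Set A = {1, 2, 5, 8, 9, 12, 13, 14}
Set B = {1, 2, 3, 5, 8, 9, 10, 12}
Set C = {1, 2, 5, 6, 7, 8, 9, 12}
First, A ∩ B = {1, 2, 5, 8, 9, 12}
Then, (A ∩ B) ∩ C = {1, 2, 5, 8, 9, 12}

{1, 2, 5, 8, 9, 12}


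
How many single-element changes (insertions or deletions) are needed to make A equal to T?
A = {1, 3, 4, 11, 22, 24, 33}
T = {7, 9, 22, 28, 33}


Set A = {1, 3, 4, 11, 22, 24, 33}
Set T = {7, 9, 22, 28, 33}
Elements to remove from A (in A, not in T): {1, 3, 4, 11, 24} → 5 removals
Elements to add to A (in T, not in A): {7, 9, 28} → 3 additions
Total edits = 5 + 3 = 8

8


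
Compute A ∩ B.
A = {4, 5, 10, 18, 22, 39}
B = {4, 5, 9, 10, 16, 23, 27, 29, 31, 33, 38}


Set A = {4, 5, 10, 18, 22, 39}
Set B = {4, 5, 9, 10, 16, 23, 27, 29, 31, 33, 38}
A ∩ B includes only elements in both sets.
Check each element of A against B:
4 ✓, 5 ✓, 10 ✓, 18 ✗, 22 ✗, 39 ✗
A ∩ B = {4, 5, 10}

{4, 5, 10}


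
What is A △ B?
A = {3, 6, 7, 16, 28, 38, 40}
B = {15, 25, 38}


Set A = {3, 6, 7, 16, 28, 38, 40}
Set B = {15, 25, 38}
A △ B = (A \ B) ∪ (B \ A)
Elements in A but not B: {3, 6, 7, 16, 28, 40}
Elements in B but not A: {15, 25}
A △ B = {3, 6, 7, 15, 16, 25, 28, 40}

{3, 6, 7, 15, 16, 25, 28, 40}


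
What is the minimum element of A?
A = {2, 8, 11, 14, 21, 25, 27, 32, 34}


Set A = {2, 8, 11, 14, 21, 25, 27, 32, 34}
Elements in ascending order: 2, 8, 11, 14, 21, 25, 27, 32, 34
The smallest element is 2.

2


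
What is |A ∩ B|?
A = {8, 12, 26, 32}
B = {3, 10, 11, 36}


Set A = {8, 12, 26, 32}
Set B = {3, 10, 11, 36}
A ∩ B = {}
|A ∩ B| = 0

0


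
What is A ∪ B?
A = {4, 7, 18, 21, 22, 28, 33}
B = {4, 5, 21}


Set A = {4, 7, 18, 21, 22, 28, 33}
Set B = {4, 5, 21}
A ∪ B includes all elements in either set.
Elements from A: {4, 7, 18, 21, 22, 28, 33}
Elements from B not already included: {5}
A ∪ B = {4, 5, 7, 18, 21, 22, 28, 33}

{4, 5, 7, 18, 21, 22, 28, 33}


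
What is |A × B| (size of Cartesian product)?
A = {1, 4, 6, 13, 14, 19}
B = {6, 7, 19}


Set A = {1, 4, 6, 13, 14, 19} has 6 elements.
Set B = {6, 7, 19} has 3 elements.
|A × B| = |A| × |B| = 6 × 3 = 18

18


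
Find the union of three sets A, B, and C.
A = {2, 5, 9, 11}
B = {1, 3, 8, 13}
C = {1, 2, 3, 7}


Set A = {2, 5, 9, 11}
Set B = {1, 3, 8, 13}
Set C = {1, 2, 3, 7}
First, A ∪ B = {1, 2, 3, 5, 8, 9, 11, 13}
Then, (A ∪ B) ∪ C = {1, 2, 3, 5, 7, 8, 9, 11, 13}

{1, 2, 3, 5, 7, 8, 9, 11, 13}


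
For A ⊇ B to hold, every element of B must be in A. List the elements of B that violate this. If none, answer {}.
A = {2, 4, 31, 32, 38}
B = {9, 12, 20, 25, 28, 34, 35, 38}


Set A = {2, 4, 31, 32, 38}
Set B = {9, 12, 20, 25, 28, 34, 35, 38}
Check each element of B against A:
9 ∉ A (include), 12 ∉ A (include), 20 ∉ A (include), 25 ∉ A (include), 28 ∉ A (include), 34 ∉ A (include), 35 ∉ A (include), 38 ∈ A
Elements of B not in A: {9, 12, 20, 25, 28, 34, 35}

{9, 12, 20, 25, 28, 34, 35}


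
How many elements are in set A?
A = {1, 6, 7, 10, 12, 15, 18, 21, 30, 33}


Set A = {1, 6, 7, 10, 12, 15, 18, 21, 30, 33}
Listing elements: 1, 6, 7, 10, 12, 15, 18, 21, 30, 33
Counting: 10 elements
|A| = 10

10


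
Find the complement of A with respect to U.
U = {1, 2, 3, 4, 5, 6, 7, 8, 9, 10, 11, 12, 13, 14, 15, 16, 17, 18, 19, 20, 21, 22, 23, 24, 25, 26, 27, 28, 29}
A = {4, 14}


Universal set U = {1, 2, 3, 4, 5, 6, 7, 8, 9, 10, 11, 12, 13, 14, 15, 16, 17, 18, 19, 20, 21, 22, 23, 24, 25, 26, 27, 28, 29}
Set A = {4, 14}
A' = U \ A = elements in U but not in A
Checking each element of U:
1 (not in A, include), 2 (not in A, include), 3 (not in A, include), 4 (in A, exclude), 5 (not in A, include), 6 (not in A, include), 7 (not in A, include), 8 (not in A, include), 9 (not in A, include), 10 (not in A, include), 11 (not in A, include), 12 (not in A, include), 13 (not in A, include), 14 (in A, exclude), 15 (not in A, include), 16 (not in A, include), 17 (not in A, include), 18 (not in A, include), 19 (not in A, include), 20 (not in A, include), 21 (not in A, include), 22 (not in A, include), 23 (not in A, include), 24 (not in A, include), 25 (not in A, include), 26 (not in A, include), 27 (not in A, include), 28 (not in A, include), 29 (not in A, include)
A' = {1, 2, 3, 5, 6, 7, 8, 9, 10, 11, 12, 13, 15, 16, 17, 18, 19, 20, 21, 22, 23, 24, 25, 26, 27, 28, 29}

{1, 2, 3, 5, 6, 7, 8, 9, 10, 11, 12, 13, 15, 16, 17, 18, 19, 20, 21, 22, 23, 24, 25, 26, 27, 28, 29}


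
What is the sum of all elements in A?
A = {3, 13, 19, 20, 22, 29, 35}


Set A = {3, 13, 19, 20, 22, 29, 35}
Sum = 3 + 13 + 19 + 20 + 22 + 29 + 35 = 141

141


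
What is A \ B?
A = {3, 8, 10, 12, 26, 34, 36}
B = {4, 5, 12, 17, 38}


Set A = {3, 8, 10, 12, 26, 34, 36}
Set B = {4, 5, 12, 17, 38}
A \ B includes elements in A that are not in B.
Check each element of A:
3 (not in B, keep), 8 (not in B, keep), 10 (not in B, keep), 12 (in B, remove), 26 (not in B, keep), 34 (not in B, keep), 36 (not in B, keep)
A \ B = {3, 8, 10, 26, 34, 36}

{3, 8, 10, 26, 34, 36}


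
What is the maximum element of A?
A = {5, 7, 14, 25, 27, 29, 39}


Set A = {5, 7, 14, 25, 27, 29, 39}
Elements in ascending order: 5, 7, 14, 25, 27, 29, 39
The largest element is 39.

39


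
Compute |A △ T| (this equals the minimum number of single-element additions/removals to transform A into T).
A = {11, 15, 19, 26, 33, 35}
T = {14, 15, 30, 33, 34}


Set A = {11, 15, 19, 26, 33, 35}
Set T = {14, 15, 30, 33, 34}
Elements to remove from A (in A, not in T): {11, 19, 26, 35} → 4 removals
Elements to add to A (in T, not in A): {14, 30, 34} → 3 additions
Total edits = 4 + 3 = 7

7


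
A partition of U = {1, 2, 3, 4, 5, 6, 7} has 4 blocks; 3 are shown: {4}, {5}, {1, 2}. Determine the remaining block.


U = {1, 2, 3, 4, 5, 6, 7}
Shown blocks: {4}, {5}, {1, 2}
A partition's blocks are pairwise disjoint and cover U, so the missing block = U \ (union of shown blocks).
Union of shown blocks: {1, 2, 4, 5}
Missing block = U \ (union) = {3, 6, 7}

{3, 6, 7}


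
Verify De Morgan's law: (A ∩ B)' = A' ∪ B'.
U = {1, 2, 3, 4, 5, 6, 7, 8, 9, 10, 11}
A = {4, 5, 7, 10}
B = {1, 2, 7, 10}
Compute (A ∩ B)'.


U = {1, 2, 3, 4, 5, 6, 7, 8, 9, 10, 11}
A = {4, 5, 7, 10}, B = {1, 2, 7, 10}
A ∩ B = {7, 10}
(A ∩ B)' = U \ (A ∩ B) = {1, 2, 3, 4, 5, 6, 8, 9, 11}
Verification via A' ∪ B': A' = {1, 2, 3, 6, 8, 9, 11}, B' = {3, 4, 5, 6, 8, 9, 11}
A' ∪ B' = {1, 2, 3, 4, 5, 6, 8, 9, 11} ✓

{1, 2, 3, 4, 5, 6, 8, 9, 11}


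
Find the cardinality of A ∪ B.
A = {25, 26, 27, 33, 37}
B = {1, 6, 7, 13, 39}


Set A = {25, 26, 27, 33, 37}, |A| = 5
Set B = {1, 6, 7, 13, 39}, |B| = 5
A ∩ B = {}, |A ∩ B| = 0
|A ∪ B| = |A| + |B| - |A ∩ B| = 5 + 5 - 0 = 10

10


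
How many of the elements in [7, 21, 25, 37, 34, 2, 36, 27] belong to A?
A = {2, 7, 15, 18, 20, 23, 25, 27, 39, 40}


Set A = {2, 7, 15, 18, 20, 23, 25, 27, 39, 40}
Candidates: [7, 21, 25, 37, 34, 2, 36, 27]
Check each candidate:
7 ∈ A, 21 ∉ A, 25 ∈ A, 37 ∉ A, 34 ∉ A, 2 ∈ A, 36 ∉ A, 27 ∈ A
Count of candidates in A: 4

4


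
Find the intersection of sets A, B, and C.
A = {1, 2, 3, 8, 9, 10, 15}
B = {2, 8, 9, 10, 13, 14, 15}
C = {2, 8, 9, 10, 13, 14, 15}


Set A = {1, 2, 3, 8, 9, 10, 15}
Set B = {2, 8, 9, 10, 13, 14, 15}
Set C = {2, 8, 9, 10, 13, 14, 15}
First, A ∩ B = {2, 8, 9, 10, 15}
Then, (A ∩ B) ∩ C = {2, 8, 9, 10, 15}

{2, 8, 9, 10, 15}


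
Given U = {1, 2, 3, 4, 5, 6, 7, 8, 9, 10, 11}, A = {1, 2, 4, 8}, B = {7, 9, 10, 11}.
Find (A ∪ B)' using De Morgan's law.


U = {1, 2, 3, 4, 5, 6, 7, 8, 9, 10, 11}
A = {1, 2, 4, 8}, B = {7, 9, 10, 11}
A ∪ B = {1, 2, 4, 7, 8, 9, 10, 11}
(A ∪ B)' = U \ (A ∪ B) = {3, 5, 6}
Verification via A' ∩ B': A' = {3, 5, 6, 7, 9, 10, 11}, B' = {1, 2, 3, 4, 5, 6, 8}
A' ∩ B' = {3, 5, 6} ✓

{3, 5, 6}


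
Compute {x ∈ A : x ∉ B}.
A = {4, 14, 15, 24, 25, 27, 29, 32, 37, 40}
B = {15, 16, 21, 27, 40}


Set A = {4, 14, 15, 24, 25, 27, 29, 32, 37, 40}
Set B = {15, 16, 21, 27, 40}
Check each element of A against B:
4 ∉ B (include), 14 ∉ B (include), 15 ∈ B, 24 ∉ B (include), 25 ∉ B (include), 27 ∈ B, 29 ∉ B (include), 32 ∉ B (include), 37 ∉ B (include), 40 ∈ B
Elements of A not in B: {4, 14, 24, 25, 29, 32, 37}

{4, 14, 24, 25, 29, 32, 37}


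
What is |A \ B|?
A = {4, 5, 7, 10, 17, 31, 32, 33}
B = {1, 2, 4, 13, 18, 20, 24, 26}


Set A = {4, 5, 7, 10, 17, 31, 32, 33}
Set B = {1, 2, 4, 13, 18, 20, 24, 26}
A \ B = {5, 7, 10, 17, 31, 32, 33}
|A \ B| = 7

7


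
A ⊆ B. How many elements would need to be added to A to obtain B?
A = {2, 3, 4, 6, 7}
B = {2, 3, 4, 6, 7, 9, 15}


Set A = {2, 3, 4, 6, 7}, |A| = 5
Set B = {2, 3, 4, 6, 7, 9, 15}, |B| = 7
Since A ⊆ B: B \ A = {9, 15}
|B| - |A| = 7 - 5 = 2

2


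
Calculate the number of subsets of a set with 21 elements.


The set has 21 elements.
The power set contains all possible subsets.
|P(A)| = 2^|A| = 2^21 = 2097152

2097152


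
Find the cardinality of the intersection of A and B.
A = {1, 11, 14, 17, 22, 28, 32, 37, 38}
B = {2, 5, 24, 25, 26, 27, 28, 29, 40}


Set A = {1, 11, 14, 17, 22, 28, 32, 37, 38}
Set B = {2, 5, 24, 25, 26, 27, 28, 29, 40}
A ∩ B = {28}
|A ∩ B| = 1

1


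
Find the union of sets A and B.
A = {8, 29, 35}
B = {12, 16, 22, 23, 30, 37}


Set A = {8, 29, 35}
Set B = {12, 16, 22, 23, 30, 37}
A ∪ B includes all elements in either set.
Elements from A: {8, 29, 35}
Elements from B not already included: {12, 16, 22, 23, 30, 37}
A ∪ B = {8, 12, 16, 22, 23, 29, 30, 35, 37}

{8, 12, 16, 22, 23, 29, 30, 35, 37}


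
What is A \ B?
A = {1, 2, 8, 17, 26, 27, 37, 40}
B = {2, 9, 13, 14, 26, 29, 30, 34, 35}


Set A = {1, 2, 8, 17, 26, 27, 37, 40}
Set B = {2, 9, 13, 14, 26, 29, 30, 34, 35}
A \ B includes elements in A that are not in B.
Check each element of A:
1 (not in B, keep), 2 (in B, remove), 8 (not in B, keep), 17 (not in B, keep), 26 (in B, remove), 27 (not in B, keep), 37 (not in B, keep), 40 (not in B, keep)
A \ B = {1, 8, 17, 27, 37, 40}

{1, 8, 17, 27, 37, 40}


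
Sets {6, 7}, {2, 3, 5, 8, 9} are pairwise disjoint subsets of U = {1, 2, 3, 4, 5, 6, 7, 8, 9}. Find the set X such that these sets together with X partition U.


U = {1, 2, 3, 4, 5, 6, 7, 8, 9}
Shown blocks: {6, 7}, {2, 3, 5, 8, 9}
A partition's blocks are pairwise disjoint and cover U, so the missing block = U \ (union of shown blocks).
Union of shown blocks: {2, 3, 5, 6, 7, 8, 9}
Missing block = U \ (union) = {1, 4}

{1, 4}


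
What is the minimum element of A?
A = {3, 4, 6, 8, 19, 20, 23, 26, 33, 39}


Set A = {3, 4, 6, 8, 19, 20, 23, 26, 33, 39}
Elements in ascending order: 3, 4, 6, 8, 19, 20, 23, 26, 33, 39
The smallest element is 3.

3


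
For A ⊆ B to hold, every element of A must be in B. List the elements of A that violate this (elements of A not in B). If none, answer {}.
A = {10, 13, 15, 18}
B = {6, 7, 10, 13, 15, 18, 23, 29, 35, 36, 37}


Set A = {10, 13, 15, 18}
Set B = {6, 7, 10, 13, 15, 18, 23, 29, 35, 36, 37}
Check each element of A against B:
10 ∈ B, 13 ∈ B, 15 ∈ B, 18 ∈ B
Elements of A not in B: {}

{}


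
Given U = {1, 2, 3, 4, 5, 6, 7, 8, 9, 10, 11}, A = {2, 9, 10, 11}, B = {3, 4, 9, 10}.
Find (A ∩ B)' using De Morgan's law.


U = {1, 2, 3, 4, 5, 6, 7, 8, 9, 10, 11}
A = {2, 9, 10, 11}, B = {3, 4, 9, 10}
A ∩ B = {9, 10}
(A ∩ B)' = U \ (A ∩ B) = {1, 2, 3, 4, 5, 6, 7, 8, 11}
Verification via A' ∪ B': A' = {1, 3, 4, 5, 6, 7, 8}, B' = {1, 2, 5, 6, 7, 8, 11}
A' ∪ B' = {1, 2, 3, 4, 5, 6, 7, 8, 11} ✓

{1, 2, 3, 4, 5, 6, 7, 8, 11}


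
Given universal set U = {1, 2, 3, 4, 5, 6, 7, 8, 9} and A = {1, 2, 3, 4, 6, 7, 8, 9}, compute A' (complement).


Universal set U = {1, 2, 3, 4, 5, 6, 7, 8, 9}
Set A = {1, 2, 3, 4, 6, 7, 8, 9}
A' = U \ A = elements in U but not in A
Checking each element of U:
1 (in A, exclude), 2 (in A, exclude), 3 (in A, exclude), 4 (in A, exclude), 5 (not in A, include), 6 (in A, exclude), 7 (in A, exclude), 8 (in A, exclude), 9 (in A, exclude)
A' = {5}

{5}


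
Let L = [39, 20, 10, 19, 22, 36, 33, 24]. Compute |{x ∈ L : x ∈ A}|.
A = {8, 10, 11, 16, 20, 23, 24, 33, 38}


Set A = {8, 10, 11, 16, 20, 23, 24, 33, 38}
Candidates: [39, 20, 10, 19, 22, 36, 33, 24]
Check each candidate:
39 ∉ A, 20 ∈ A, 10 ∈ A, 19 ∉ A, 22 ∉ A, 36 ∉ A, 33 ∈ A, 24 ∈ A
Count of candidates in A: 4

4


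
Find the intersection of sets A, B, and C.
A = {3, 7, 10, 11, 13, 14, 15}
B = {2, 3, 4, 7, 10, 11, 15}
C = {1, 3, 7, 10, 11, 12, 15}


Set A = {3, 7, 10, 11, 13, 14, 15}
Set B = {2, 3, 4, 7, 10, 11, 15}
Set C = {1, 3, 7, 10, 11, 12, 15}
First, A ∩ B = {3, 7, 10, 11, 15}
Then, (A ∩ B) ∩ C = {3, 7, 10, 11, 15}

{3, 7, 10, 11, 15}


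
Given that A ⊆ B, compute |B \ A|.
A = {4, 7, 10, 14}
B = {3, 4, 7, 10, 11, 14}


Set A = {4, 7, 10, 14}, |A| = 4
Set B = {3, 4, 7, 10, 11, 14}, |B| = 6
Since A ⊆ B: B \ A = {3, 11}
|B| - |A| = 6 - 4 = 2

2


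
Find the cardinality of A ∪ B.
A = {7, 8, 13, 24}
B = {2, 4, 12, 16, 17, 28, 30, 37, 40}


Set A = {7, 8, 13, 24}, |A| = 4
Set B = {2, 4, 12, 16, 17, 28, 30, 37, 40}, |B| = 9
A ∩ B = {}, |A ∩ B| = 0
|A ∪ B| = |A| + |B| - |A ∩ B| = 4 + 9 - 0 = 13

13


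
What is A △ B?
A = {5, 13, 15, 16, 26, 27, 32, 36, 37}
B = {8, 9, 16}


Set A = {5, 13, 15, 16, 26, 27, 32, 36, 37}
Set B = {8, 9, 16}
A △ B = (A \ B) ∪ (B \ A)
Elements in A but not B: {5, 13, 15, 26, 27, 32, 36, 37}
Elements in B but not A: {8, 9}
A △ B = {5, 8, 9, 13, 15, 26, 27, 32, 36, 37}

{5, 8, 9, 13, 15, 26, 27, 32, 36, 37}


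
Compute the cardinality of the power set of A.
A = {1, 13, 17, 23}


Set A = {1, 13, 17, 23}
|A| = 4
The power set P(A) contains all subsets of A.
|P(A)| = 2^|A| = 2^4 = 16

16


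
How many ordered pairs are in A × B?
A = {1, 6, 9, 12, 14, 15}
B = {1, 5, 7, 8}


Set A = {1, 6, 9, 12, 14, 15} has 6 elements.
Set B = {1, 5, 7, 8} has 4 elements.
|A × B| = |A| × |B| = 6 × 4 = 24

24


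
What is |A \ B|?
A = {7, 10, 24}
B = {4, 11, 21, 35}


Set A = {7, 10, 24}
Set B = {4, 11, 21, 35}
A \ B = {7, 10, 24}
|A \ B| = 3

3


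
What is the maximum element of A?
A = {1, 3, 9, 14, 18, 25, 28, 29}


Set A = {1, 3, 9, 14, 18, 25, 28, 29}
Elements in ascending order: 1, 3, 9, 14, 18, 25, 28, 29
The largest element is 29.

29


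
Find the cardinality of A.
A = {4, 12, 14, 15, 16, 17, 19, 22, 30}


Set A = {4, 12, 14, 15, 16, 17, 19, 22, 30}
Listing elements: 4, 12, 14, 15, 16, 17, 19, 22, 30
Counting: 9 elements
|A| = 9

9


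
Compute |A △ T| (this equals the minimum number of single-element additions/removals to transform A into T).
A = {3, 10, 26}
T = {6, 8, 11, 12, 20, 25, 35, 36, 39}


Set A = {3, 10, 26}
Set T = {6, 8, 11, 12, 20, 25, 35, 36, 39}
Elements to remove from A (in A, not in T): {3, 10, 26} → 3 removals
Elements to add to A (in T, not in A): {6, 8, 11, 12, 20, 25, 35, 36, 39} → 9 additions
Total edits = 3 + 9 = 12

12


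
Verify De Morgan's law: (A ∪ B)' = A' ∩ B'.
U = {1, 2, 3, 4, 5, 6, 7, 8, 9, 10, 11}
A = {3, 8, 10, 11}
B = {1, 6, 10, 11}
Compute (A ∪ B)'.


U = {1, 2, 3, 4, 5, 6, 7, 8, 9, 10, 11}
A = {3, 8, 10, 11}, B = {1, 6, 10, 11}
A ∪ B = {1, 3, 6, 8, 10, 11}
(A ∪ B)' = U \ (A ∪ B) = {2, 4, 5, 7, 9}
Verification via A' ∩ B': A' = {1, 2, 4, 5, 6, 7, 9}, B' = {2, 3, 4, 5, 7, 8, 9}
A' ∩ B' = {2, 4, 5, 7, 9} ✓

{2, 4, 5, 7, 9}


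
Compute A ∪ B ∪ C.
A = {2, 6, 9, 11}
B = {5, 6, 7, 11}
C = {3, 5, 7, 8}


Set A = {2, 6, 9, 11}
Set B = {5, 6, 7, 11}
Set C = {3, 5, 7, 8}
First, A ∪ B = {2, 5, 6, 7, 9, 11}
Then, (A ∪ B) ∪ C = {2, 3, 5, 6, 7, 8, 9, 11}

{2, 3, 5, 6, 7, 8, 9, 11}


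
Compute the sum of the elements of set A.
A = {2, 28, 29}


Set A = {2, 28, 29}
Sum = 2 + 28 + 29 = 59

59


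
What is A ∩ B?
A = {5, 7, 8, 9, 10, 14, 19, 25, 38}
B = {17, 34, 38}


Set A = {5, 7, 8, 9, 10, 14, 19, 25, 38}
Set B = {17, 34, 38}
A ∩ B includes only elements in both sets.
Check each element of A against B:
5 ✗, 7 ✗, 8 ✗, 9 ✗, 10 ✗, 14 ✗, 19 ✗, 25 ✗, 38 ✓
A ∩ B = {38}

{38}


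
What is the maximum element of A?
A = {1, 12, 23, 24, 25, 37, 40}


Set A = {1, 12, 23, 24, 25, 37, 40}
Elements in ascending order: 1, 12, 23, 24, 25, 37, 40
The largest element is 40.

40


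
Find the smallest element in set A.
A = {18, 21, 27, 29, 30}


Set A = {18, 21, 27, 29, 30}
Elements in ascending order: 18, 21, 27, 29, 30
The smallest element is 18.

18


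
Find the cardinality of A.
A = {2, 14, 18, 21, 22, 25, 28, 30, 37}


Set A = {2, 14, 18, 21, 22, 25, 28, 30, 37}
Listing elements: 2, 14, 18, 21, 22, 25, 28, 30, 37
Counting: 9 elements
|A| = 9

9


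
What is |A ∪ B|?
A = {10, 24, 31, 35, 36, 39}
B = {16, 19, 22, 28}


Set A = {10, 24, 31, 35, 36, 39}, |A| = 6
Set B = {16, 19, 22, 28}, |B| = 4
A ∩ B = {}, |A ∩ B| = 0
|A ∪ B| = |A| + |B| - |A ∩ B| = 6 + 4 - 0 = 10

10


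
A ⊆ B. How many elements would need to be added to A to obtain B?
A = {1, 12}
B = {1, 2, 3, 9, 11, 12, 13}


Set A = {1, 12}, |A| = 2
Set B = {1, 2, 3, 9, 11, 12, 13}, |B| = 7
Since A ⊆ B: B \ A = {2, 3, 9, 11, 13}
|B| - |A| = 7 - 2 = 5

5


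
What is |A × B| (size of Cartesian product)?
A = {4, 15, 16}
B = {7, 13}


Set A = {4, 15, 16} has 3 elements.
Set B = {7, 13} has 2 elements.
|A × B| = |A| × |B| = 3 × 2 = 6

6


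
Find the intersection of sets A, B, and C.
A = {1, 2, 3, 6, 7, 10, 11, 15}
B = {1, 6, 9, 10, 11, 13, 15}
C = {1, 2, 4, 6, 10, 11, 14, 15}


Set A = {1, 2, 3, 6, 7, 10, 11, 15}
Set B = {1, 6, 9, 10, 11, 13, 15}
Set C = {1, 2, 4, 6, 10, 11, 14, 15}
First, A ∩ B = {1, 6, 10, 11, 15}
Then, (A ∩ B) ∩ C = {1, 6, 10, 11, 15}

{1, 6, 10, 11, 15}


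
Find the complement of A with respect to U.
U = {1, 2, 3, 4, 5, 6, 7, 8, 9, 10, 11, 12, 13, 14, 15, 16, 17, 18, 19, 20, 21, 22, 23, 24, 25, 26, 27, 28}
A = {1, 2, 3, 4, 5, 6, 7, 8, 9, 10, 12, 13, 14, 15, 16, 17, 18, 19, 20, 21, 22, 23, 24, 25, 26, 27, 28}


Universal set U = {1, 2, 3, 4, 5, 6, 7, 8, 9, 10, 11, 12, 13, 14, 15, 16, 17, 18, 19, 20, 21, 22, 23, 24, 25, 26, 27, 28}
Set A = {1, 2, 3, 4, 5, 6, 7, 8, 9, 10, 12, 13, 14, 15, 16, 17, 18, 19, 20, 21, 22, 23, 24, 25, 26, 27, 28}
A' = U \ A = elements in U but not in A
Checking each element of U:
1 (in A, exclude), 2 (in A, exclude), 3 (in A, exclude), 4 (in A, exclude), 5 (in A, exclude), 6 (in A, exclude), 7 (in A, exclude), 8 (in A, exclude), 9 (in A, exclude), 10 (in A, exclude), 11 (not in A, include), 12 (in A, exclude), 13 (in A, exclude), 14 (in A, exclude), 15 (in A, exclude), 16 (in A, exclude), 17 (in A, exclude), 18 (in A, exclude), 19 (in A, exclude), 20 (in A, exclude), 21 (in A, exclude), 22 (in A, exclude), 23 (in A, exclude), 24 (in A, exclude), 25 (in A, exclude), 26 (in A, exclude), 27 (in A, exclude), 28 (in A, exclude)
A' = {11}

{11}


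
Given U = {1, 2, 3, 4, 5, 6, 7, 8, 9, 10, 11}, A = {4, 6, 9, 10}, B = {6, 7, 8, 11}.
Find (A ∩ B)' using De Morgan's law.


U = {1, 2, 3, 4, 5, 6, 7, 8, 9, 10, 11}
A = {4, 6, 9, 10}, B = {6, 7, 8, 11}
A ∩ B = {6}
(A ∩ B)' = U \ (A ∩ B) = {1, 2, 3, 4, 5, 7, 8, 9, 10, 11}
Verification via A' ∪ B': A' = {1, 2, 3, 5, 7, 8, 11}, B' = {1, 2, 3, 4, 5, 9, 10}
A' ∪ B' = {1, 2, 3, 4, 5, 7, 8, 9, 10, 11} ✓

{1, 2, 3, 4, 5, 7, 8, 9, 10, 11}


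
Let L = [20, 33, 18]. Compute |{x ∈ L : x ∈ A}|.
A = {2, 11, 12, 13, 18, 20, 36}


Set A = {2, 11, 12, 13, 18, 20, 36}
Candidates: [20, 33, 18]
Check each candidate:
20 ∈ A, 33 ∉ A, 18 ∈ A
Count of candidates in A: 2

2


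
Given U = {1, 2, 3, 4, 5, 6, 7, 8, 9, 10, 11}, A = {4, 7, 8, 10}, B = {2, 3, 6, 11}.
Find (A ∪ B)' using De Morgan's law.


U = {1, 2, 3, 4, 5, 6, 7, 8, 9, 10, 11}
A = {4, 7, 8, 10}, B = {2, 3, 6, 11}
A ∪ B = {2, 3, 4, 6, 7, 8, 10, 11}
(A ∪ B)' = U \ (A ∪ B) = {1, 5, 9}
Verification via A' ∩ B': A' = {1, 2, 3, 5, 6, 9, 11}, B' = {1, 4, 5, 7, 8, 9, 10}
A' ∩ B' = {1, 5, 9} ✓

{1, 5, 9}


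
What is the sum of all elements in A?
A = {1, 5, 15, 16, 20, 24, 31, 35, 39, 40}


Set A = {1, 5, 15, 16, 20, 24, 31, 35, 39, 40}
Sum = 1 + 5 + 15 + 16 + 20 + 24 + 31 + 35 + 39 + 40 = 226

226


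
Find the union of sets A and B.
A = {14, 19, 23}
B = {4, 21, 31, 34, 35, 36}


Set A = {14, 19, 23}
Set B = {4, 21, 31, 34, 35, 36}
A ∪ B includes all elements in either set.
Elements from A: {14, 19, 23}
Elements from B not already included: {4, 21, 31, 34, 35, 36}
A ∪ B = {4, 14, 19, 21, 23, 31, 34, 35, 36}

{4, 14, 19, 21, 23, 31, 34, 35, 36}


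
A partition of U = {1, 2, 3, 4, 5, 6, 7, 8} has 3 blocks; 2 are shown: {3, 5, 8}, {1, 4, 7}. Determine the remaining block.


U = {1, 2, 3, 4, 5, 6, 7, 8}
Shown blocks: {3, 5, 8}, {1, 4, 7}
A partition's blocks are pairwise disjoint and cover U, so the missing block = U \ (union of shown blocks).
Union of shown blocks: {1, 3, 4, 5, 7, 8}
Missing block = U \ (union) = {2, 6}

{2, 6}


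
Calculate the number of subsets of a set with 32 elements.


The set has 32 elements.
The power set contains all possible subsets.
|P(A)| = 2^|A| = 2^32 = 4294967296

4294967296


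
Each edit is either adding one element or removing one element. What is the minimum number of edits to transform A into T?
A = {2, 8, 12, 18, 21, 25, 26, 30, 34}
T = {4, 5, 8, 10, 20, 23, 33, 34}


Set A = {2, 8, 12, 18, 21, 25, 26, 30, 34}
Set T = {4, 5, 8, 10, 20, 23, 33, 34}
Elements to remove from A (in A, not in T): {2, 12, 18, 21, 25, 26, 30} → 7 removals
Elements to add to A (in T, not in A): {4, 5, 10, 20, 23, 33} → 6 additions
Total edits = 7 + 6 = 13

13


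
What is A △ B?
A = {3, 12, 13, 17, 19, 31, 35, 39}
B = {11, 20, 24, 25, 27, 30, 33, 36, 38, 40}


Set A = {3, 12, 13, 17, 19, 31, 35, 39}
Set B = {11, 20, 24, 25, 27, 30, 33, 36, 38, 40}
A △ B = (A \ B) ∪ (B \ A)
Elements in A but not B: {3, 12, 13, 17, 19, 31, 35, 39}
Elements in B but not A: {11, 20, 24, 25, 27, 30, 33, 36, 38, 40}
A △ B = {3, 11, 12, 13, 17, 19, 20, 24, 25, 27, 30, 31, 33, 35, 36, 38, 39, 40}

{3, 11, 12, 13, 17, 19, 20, 24, 25, 27, 30, 31, 33, 35, 36, 38, 39, 40}


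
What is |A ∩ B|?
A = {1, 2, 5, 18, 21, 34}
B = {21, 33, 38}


Set A = {1, 2, 5, 18, 21, 34}
Set B = {21, 33, 38}
A ∩ B = {21}
|A ∩ B| = 1

1


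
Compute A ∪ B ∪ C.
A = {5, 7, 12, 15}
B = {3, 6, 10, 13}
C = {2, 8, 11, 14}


Set A = {5, 7, 12, 15}
Set B = {3, 6, 10, 13}
Set C = {2, 8, 11, 14}
First, A ∪ B = {3, 5, 6, 7, 10, 12, 13, 15}
Then, (A ∪ B) ∪ C = {2, 3, 5, 6, 7, 8, 10, 11, 12, 13, 14, 15}

{2, 3, 5, 6, 7, 8, 10, 11, 12, 13, 14, 15}


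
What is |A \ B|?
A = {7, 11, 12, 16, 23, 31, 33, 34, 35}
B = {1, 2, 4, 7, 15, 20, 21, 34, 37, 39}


Set A = {7, 11, 12, 16, 23, 31, 33, 34, 35}
Set B = {1, 2, 4, 7, 15, 20, 21, 34, 37, 39}
A \ B = {11, 12, 16, 23, 31, 33, 35}
|A \ B| = 7

7


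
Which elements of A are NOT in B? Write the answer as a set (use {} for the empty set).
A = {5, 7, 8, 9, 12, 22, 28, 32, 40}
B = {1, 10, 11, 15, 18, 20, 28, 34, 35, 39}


Set A = {5, 7, 8, 9, 12, 22, 28, 32, 40}
Set B = {1, 10, 11, 15, 18, 20, 28, 34, 35, 39}
Check each element of A against B:
5 ∉ B (include), 7 ∉ B (include), 8 ∉ B (include), 9 ∉ B (include), 12 ∉ B (include), 22 ∉ B (include), 28 ∈ B, 32 ∉ B (include), 40 ∉ B (include)
Elements of A not in B: {5, 7, 8, 9, 12, 22, 32, 40}

{5, 7, 8, 9, 12, 22, 32, 40}


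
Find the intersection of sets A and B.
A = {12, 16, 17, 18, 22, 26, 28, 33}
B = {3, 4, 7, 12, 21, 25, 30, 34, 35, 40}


Set A = {12, 16, 17, 18, 22, 26, 28, 33}
Set B = {3, 4, 7, 12, 21, 25, 30, 34, 35, 40}
A ∩ B includes only elements in both sets.
Check each element of A against B:
12 ✓, 16 ✗, 17 ✗, 18 ✗, 22 ✗, 26 ✗, 28 ✗, 33 ✗
A ∩ B = {12}

{12}


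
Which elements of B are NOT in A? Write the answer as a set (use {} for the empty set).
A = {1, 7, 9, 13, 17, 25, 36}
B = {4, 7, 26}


Set A = {1, 7, 9, 13, 17, 25, 36}
Set B = {4, 7, 26}
Check each element of B against A:
4 ∉ A (include), 7 ∈ A, 26 ∉ A (include)
Elements of B not in A: {4, 26}

{4, 26}


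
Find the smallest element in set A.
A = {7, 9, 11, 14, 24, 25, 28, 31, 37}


Set A = {7, 9, 11, 14, 24, 25, 28, 31, 37}
Elements in ascending order: 7, 9, 11, 14, 24, 25, 28, 31, 37
The smallest element is 7.

7
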